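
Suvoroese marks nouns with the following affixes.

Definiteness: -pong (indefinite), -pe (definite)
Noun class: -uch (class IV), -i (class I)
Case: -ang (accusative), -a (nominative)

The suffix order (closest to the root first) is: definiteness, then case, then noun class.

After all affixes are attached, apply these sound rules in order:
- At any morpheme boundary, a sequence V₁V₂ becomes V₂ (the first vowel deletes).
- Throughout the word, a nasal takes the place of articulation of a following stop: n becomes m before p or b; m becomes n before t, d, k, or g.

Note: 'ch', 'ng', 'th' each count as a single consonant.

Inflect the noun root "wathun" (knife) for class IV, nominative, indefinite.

wathumponguch

Attach definiteness indefinite -pong → wathunpong.
Attach case nominative -a → wathunponga.
Attach noun class class IV -uch → wathunpongauch.
Apply vowel deletion: wathunpongauch → wathunponguch.
Apply nasal assimilation: wathunponguch → wathumponguch.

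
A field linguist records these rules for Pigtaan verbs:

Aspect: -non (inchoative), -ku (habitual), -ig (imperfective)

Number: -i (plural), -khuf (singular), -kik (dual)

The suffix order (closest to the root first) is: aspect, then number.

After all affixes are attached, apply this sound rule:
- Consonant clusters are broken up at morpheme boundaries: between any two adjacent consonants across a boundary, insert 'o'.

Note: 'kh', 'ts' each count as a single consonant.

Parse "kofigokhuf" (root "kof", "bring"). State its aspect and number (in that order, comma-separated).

imperfective, singular

Segment: kof-ig-khuf.
aspect: -ig → imperfective.
number: -khuf → singular.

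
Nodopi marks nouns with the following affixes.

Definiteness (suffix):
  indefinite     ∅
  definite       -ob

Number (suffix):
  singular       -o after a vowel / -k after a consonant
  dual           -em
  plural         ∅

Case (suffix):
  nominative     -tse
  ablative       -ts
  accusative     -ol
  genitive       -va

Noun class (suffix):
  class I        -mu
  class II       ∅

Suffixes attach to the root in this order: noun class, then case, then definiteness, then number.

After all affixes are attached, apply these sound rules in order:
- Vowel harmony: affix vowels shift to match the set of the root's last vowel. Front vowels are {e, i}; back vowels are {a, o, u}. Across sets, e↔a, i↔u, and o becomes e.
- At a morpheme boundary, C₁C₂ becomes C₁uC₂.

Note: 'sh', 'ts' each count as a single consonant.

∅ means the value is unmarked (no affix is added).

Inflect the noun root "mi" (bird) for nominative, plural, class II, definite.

noun class = class II: zero marking, form stays mi.
Attach case nominative -tse → mitse.
Attach definiteness definite -ob → mitseob.
number = plural: zero marking, form stays mitseob.
Apply vowel harmony: mitseob → mitseeb.
Epenthesis: no change.

mitseeb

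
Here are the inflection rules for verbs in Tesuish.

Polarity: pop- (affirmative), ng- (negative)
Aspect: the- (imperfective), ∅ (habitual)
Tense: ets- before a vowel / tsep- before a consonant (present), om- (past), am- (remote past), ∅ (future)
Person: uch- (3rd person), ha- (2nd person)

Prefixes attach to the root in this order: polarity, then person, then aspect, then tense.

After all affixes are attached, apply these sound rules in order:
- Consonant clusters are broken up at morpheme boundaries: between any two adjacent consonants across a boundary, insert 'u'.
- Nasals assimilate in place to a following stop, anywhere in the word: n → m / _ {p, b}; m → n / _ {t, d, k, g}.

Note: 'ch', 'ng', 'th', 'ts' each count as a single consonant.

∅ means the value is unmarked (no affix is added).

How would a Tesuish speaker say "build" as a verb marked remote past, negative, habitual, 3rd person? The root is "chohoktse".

amuchunguchohoktse

Attach polarity negative ng- → ngchohoktse.
Attach person 3rd person uch- → uchngchohoktse.
aspect = habitual: zero marking, form stays uchngchohoktse.
Attach tense remote past am- → amuchngchohoktse.
Apply epenthesis: amuchngchohoktse → amuchunguchohoktse.
Nasal assimilation: no change.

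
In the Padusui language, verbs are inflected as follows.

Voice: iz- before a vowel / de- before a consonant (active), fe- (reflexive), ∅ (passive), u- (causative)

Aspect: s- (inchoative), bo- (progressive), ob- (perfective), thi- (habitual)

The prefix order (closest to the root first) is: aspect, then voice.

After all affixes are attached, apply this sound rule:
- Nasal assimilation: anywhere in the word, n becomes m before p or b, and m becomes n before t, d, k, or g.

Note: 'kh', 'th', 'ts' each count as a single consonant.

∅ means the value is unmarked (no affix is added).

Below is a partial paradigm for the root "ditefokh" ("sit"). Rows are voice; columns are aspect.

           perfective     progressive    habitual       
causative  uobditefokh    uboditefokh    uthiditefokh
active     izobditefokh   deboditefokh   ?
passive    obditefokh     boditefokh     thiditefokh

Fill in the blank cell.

dethiditefokh

Attach aspect habitual thi- → thiditefokh.
Attach voice active de- (before consonant 'th') → dethiditefokh.
Nasal assimilation: no change.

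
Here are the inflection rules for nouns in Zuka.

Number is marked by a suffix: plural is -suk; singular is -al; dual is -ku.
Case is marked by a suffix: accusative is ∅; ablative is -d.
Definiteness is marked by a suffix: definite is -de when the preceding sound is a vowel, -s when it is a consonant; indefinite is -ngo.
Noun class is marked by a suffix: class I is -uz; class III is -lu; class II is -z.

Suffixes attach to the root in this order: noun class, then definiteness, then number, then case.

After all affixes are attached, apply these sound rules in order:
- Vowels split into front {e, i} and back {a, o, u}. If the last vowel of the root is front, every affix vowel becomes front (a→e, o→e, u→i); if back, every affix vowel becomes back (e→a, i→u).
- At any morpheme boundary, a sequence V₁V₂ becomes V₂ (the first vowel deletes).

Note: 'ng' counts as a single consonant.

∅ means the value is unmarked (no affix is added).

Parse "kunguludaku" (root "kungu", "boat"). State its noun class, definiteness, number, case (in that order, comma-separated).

Segment: kungu-lu-de-ku.
noun class: -lu → class III.
definiteness: -de/s → definite.
number: -ku → dual.
case: ∅ → accusative.

class III, definite, dual, accusative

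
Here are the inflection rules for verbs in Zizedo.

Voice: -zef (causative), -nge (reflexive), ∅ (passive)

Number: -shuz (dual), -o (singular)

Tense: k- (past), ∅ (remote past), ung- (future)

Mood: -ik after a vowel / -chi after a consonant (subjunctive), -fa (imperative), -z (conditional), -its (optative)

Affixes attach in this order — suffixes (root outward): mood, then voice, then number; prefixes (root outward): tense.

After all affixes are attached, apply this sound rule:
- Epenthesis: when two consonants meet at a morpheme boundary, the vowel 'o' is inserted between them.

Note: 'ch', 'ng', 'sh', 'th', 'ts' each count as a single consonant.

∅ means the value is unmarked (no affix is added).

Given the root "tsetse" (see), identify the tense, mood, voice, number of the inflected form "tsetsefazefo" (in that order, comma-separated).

remote past, imperative, causative, singular

Segment: tsetse-fa-zef-o.
tense: ∅ → remote past.
mood: -fa → imperative.
voice: -zef → causative.
number: -o → singular.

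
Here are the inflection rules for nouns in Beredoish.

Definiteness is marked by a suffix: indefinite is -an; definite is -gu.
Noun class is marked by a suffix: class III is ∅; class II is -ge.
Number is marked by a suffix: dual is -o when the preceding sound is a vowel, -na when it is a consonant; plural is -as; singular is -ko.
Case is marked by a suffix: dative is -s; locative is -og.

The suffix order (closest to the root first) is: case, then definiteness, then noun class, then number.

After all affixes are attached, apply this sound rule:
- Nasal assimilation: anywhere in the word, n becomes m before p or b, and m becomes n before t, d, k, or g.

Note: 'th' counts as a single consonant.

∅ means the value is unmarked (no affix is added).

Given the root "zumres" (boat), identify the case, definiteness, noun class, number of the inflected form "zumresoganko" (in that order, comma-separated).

Segment: zumres-og-an-ko.
case: -og → locative.
definiteness: -an → indefinite.
noun class: ∅ → class III.
number: -ko → singular.

locative, indefinite, class III, singular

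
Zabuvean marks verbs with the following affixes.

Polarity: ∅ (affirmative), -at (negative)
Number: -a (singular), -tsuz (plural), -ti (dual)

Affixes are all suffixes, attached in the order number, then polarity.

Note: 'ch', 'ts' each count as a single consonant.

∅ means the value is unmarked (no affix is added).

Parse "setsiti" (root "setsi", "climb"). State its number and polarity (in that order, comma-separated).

dual, affirmative

Segment: setsi-ti.
number: -ti → dual.
polarity: ∅ → affirmative.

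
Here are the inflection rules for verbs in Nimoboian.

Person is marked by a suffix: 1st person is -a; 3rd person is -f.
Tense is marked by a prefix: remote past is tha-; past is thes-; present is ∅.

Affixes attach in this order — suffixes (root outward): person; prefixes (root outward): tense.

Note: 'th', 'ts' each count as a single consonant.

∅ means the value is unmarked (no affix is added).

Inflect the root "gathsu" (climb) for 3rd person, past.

thesgathsuf

Attach person 3rd person -f → gathsuf.
Attach tense past thes- → thesgathsuf.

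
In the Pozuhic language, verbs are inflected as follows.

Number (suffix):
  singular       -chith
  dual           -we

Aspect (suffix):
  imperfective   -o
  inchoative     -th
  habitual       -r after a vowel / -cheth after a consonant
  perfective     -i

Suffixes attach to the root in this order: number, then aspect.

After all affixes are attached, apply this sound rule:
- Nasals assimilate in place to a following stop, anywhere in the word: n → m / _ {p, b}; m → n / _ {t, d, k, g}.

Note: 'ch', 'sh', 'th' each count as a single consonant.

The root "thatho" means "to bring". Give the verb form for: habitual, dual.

thathower

Attach number dual -we → thathowe.
Attach aspect habitual -r (after vowel 'e') → thathower.
Nasal assimilation: no change.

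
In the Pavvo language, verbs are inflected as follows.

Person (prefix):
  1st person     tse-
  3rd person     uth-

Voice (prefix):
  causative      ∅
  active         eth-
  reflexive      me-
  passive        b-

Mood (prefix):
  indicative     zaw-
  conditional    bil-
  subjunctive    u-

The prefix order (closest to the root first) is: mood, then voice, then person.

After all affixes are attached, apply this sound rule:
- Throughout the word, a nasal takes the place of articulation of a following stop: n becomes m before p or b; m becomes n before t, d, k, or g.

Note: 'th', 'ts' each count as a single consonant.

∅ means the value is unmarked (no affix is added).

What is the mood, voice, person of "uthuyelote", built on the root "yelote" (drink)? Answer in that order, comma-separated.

Segment: uth-u-yelote.
mood: u- → subjunctive.
voice: ∅ → causative.
person: uth- → 3rd person.

subjunctive, causative, 3rd person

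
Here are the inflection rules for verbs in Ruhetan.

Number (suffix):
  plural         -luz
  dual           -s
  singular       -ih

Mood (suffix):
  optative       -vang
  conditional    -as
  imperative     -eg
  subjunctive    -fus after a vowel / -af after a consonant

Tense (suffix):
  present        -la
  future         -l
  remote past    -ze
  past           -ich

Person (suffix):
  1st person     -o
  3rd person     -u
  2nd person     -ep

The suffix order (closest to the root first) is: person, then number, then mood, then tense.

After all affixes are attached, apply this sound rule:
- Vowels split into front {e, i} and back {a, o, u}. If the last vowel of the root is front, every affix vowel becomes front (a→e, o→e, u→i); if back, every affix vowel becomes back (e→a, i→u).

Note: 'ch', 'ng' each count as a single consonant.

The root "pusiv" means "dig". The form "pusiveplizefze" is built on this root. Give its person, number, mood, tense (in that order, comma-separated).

2nd person, plural, subjunctive, remote past

Segment: pusiv-ep-luz-af-ze.
person: -ep → 2nd person.
number: -luz → plural.
mood: -fus/af → subjunctive.
tense: -ze → remote past.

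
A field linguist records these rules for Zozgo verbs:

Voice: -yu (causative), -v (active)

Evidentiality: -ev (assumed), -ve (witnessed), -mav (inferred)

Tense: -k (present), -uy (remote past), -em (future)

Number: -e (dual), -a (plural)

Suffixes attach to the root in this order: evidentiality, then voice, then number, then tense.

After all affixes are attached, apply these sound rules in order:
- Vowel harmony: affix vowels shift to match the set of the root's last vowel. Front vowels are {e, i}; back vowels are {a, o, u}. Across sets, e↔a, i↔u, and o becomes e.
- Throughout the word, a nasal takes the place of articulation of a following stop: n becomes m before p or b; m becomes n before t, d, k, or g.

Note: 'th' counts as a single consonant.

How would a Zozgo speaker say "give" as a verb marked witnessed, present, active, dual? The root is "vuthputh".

Attach evidentiality witnessed -ve → vuthputhve.
Attach voice active -v → vuthputhvev.
Attach number dual -e → vuthputhveve.
Attach tense present -k → vuthputhvevek.
Apply vowel harmony: vuthputhvevek → vuthputhvavak.
Nasal assimilation: no change.

vuthputhvavak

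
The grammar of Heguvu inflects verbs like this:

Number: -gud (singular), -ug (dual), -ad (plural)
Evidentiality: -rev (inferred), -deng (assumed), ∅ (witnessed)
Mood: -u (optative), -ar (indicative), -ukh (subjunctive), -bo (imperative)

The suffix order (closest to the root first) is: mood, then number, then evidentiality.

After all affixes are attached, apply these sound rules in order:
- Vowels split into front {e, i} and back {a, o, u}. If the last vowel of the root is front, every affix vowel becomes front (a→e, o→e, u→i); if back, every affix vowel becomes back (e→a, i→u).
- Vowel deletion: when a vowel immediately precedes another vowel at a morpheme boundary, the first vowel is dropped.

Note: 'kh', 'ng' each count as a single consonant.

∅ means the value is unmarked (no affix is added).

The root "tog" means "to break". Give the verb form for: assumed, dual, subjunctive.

Attach mood subjunctive -ukh → togukh.
Attach number dual -ug → togukhug.
Attach evidentiality assumed -deng → togukhugdeng.
Apply vowel harmony: togukhugdeng → togukhugdang.
Vowel deletion: no change.

togukhugdang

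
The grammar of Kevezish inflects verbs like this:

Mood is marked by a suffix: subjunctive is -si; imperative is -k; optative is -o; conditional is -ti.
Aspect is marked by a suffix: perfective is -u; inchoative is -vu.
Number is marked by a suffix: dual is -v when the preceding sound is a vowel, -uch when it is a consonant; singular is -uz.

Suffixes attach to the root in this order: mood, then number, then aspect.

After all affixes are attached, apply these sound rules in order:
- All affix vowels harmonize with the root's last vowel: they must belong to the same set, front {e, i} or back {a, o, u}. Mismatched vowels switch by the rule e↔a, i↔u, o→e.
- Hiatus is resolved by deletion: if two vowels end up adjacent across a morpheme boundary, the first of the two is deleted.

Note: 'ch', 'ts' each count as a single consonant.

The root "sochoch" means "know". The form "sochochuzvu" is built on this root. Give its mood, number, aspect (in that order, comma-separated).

Segment: sochoch-o-uz-vu.
mood: -o → optative.
number: -uz → singular.
aspect: -vu → inchoative.

optative, singular, inchoative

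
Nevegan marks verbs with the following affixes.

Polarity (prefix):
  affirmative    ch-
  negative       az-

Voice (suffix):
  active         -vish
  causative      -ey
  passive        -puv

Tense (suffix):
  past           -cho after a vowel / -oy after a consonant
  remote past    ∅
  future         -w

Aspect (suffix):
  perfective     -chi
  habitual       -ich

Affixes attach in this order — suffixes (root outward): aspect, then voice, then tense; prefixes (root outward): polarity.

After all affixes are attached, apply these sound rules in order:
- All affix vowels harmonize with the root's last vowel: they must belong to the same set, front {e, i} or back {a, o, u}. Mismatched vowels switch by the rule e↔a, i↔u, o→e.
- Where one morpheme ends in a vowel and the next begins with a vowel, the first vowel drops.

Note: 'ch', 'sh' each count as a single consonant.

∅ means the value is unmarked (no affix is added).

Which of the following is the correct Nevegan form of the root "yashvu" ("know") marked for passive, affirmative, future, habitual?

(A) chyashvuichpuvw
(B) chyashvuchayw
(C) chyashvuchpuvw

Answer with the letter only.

C

Attach polarity affirmative ch- → chyashvu.
Attach aspect habitual -ich → chyashvuich.
Attach voice passive -puv → chyashvuichpuv.
Attach tense future -w → chyashvuichpuvw.
Apply vowel harmony: chyashvuichpuvw → chyashvuuchpuvw.
Apply vowel deletion: chyashvuuchpuvw → chyashvuchpuvw.
So the correct form is chyashvuchpuvw, option (C).
(B) chyashvuchayw is wrong: it uses causative instead of passive for voice.
(A) chyashvuichpuvw is wrong: it fails to apply the sound rule(s).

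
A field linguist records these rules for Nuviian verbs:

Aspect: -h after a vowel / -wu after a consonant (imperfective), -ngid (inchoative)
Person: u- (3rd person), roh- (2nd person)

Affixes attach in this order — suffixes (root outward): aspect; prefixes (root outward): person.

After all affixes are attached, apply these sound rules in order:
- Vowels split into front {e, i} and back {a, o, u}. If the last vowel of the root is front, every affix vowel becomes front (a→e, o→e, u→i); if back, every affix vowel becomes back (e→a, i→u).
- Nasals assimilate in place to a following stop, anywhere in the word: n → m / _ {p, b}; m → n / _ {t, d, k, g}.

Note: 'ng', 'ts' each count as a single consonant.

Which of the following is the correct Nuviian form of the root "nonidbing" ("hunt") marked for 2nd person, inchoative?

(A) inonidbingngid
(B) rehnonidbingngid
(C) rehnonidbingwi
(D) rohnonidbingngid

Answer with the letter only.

Attach person 2nd person roh- → rohnonidbing.
Attach aspect inchoative -ngid → rohnonidbingngid.
Apply vowel harmony: rohnonidbingngid → rehnonidbingngid.
Nasal assimilation: no change.
So the correct form is rehnonidbingngid, option (B).
(D) rohnonidbingngid is wrong: it fails to apply the sound rule(s).
(A) inonidbingngid is wrong: it uses 3rd person instead of 2nd person for person.
(C) rehnonidbingwi is wrong: it uses imperfective instead of inchoative for aspect.

B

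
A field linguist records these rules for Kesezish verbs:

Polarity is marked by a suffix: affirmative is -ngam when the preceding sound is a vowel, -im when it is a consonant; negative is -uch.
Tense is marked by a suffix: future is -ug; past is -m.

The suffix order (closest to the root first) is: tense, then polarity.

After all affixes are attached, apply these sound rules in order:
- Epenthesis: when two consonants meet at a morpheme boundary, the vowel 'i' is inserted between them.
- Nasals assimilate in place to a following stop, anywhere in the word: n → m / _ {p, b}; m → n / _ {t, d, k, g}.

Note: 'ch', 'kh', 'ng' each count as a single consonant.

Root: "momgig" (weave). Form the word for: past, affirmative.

mongigimim

Attach tense past -m → momgigm.
Attach polarity affirmative -im (after consonant 'm') → momgigmim.
Apply epenthesis: momgigmim → momgigimim.
Apply nasal assimilation: momgigimim → mongigimim.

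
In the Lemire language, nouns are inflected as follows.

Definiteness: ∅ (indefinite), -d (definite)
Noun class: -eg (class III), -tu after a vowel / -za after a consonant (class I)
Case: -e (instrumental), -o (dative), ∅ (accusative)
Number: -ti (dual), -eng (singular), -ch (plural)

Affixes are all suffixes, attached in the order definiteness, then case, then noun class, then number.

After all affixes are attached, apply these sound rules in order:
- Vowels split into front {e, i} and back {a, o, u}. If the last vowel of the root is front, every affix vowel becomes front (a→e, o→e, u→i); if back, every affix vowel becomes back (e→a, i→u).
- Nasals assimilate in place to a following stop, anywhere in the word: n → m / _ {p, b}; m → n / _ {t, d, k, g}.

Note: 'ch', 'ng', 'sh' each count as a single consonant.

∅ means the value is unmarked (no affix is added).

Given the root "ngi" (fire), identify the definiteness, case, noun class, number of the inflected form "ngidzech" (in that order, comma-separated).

Segment: ngi-d-za-ch.
definiteness: -d → definite.
case: ∅ → accusative.
noun class: -tu/za → class I.
number: -ch → plural.

definite, accusative, class I, plural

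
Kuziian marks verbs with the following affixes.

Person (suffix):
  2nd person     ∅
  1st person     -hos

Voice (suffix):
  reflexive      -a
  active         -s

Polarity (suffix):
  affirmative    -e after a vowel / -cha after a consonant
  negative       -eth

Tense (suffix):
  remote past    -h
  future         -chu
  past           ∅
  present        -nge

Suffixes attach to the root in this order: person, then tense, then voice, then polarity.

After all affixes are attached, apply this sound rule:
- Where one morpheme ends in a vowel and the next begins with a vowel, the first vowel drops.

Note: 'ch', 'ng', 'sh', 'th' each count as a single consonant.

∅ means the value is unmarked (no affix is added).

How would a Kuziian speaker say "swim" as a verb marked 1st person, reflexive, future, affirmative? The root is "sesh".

seshhosche

Attach person 1st person -hos → seshhos.
Attach tense future -chu → seshhoschu.
Attach voice reflexive -a → seshhoschua.
Attach polarity affirmative -e (after vowel 'a') → seshhoschuae.
Apply vowel deletion: seshhoschuae → seshhosche.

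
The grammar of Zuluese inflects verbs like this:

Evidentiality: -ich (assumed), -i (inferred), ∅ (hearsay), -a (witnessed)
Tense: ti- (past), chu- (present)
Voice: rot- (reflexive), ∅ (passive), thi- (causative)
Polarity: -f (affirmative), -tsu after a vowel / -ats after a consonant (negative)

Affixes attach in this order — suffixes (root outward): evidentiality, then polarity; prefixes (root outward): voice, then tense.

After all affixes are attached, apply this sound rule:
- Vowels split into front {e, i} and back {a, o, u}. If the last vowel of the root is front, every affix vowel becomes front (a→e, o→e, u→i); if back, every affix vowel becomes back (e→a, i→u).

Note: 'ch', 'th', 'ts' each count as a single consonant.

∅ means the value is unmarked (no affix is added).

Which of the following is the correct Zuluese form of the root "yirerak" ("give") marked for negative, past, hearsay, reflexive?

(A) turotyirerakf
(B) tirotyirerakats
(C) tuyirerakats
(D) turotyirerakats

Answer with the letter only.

Attach voice reflexive rot- → rotyirerak.
evidentiality = hearsay: zero marking, form stays rotyirerak.
Attach polarity negative -ats (after consonant 'k') → rotyirerakats.
Attach tense past ti- → tirotyirerakats.
Apply vowel harmony: tirotyirerakats → turotyirerakats.
So the correct form is turotyirerakats, option (D).
(C) tuyirerakats is wrong: it uses passive instead of reflexive for voice.
(A) turotyirerakf is wrong: it uses affirmative instead of negative for polarity.
(B) tirotyirerakats is wrong: it fails to apply the sound rule(s).

D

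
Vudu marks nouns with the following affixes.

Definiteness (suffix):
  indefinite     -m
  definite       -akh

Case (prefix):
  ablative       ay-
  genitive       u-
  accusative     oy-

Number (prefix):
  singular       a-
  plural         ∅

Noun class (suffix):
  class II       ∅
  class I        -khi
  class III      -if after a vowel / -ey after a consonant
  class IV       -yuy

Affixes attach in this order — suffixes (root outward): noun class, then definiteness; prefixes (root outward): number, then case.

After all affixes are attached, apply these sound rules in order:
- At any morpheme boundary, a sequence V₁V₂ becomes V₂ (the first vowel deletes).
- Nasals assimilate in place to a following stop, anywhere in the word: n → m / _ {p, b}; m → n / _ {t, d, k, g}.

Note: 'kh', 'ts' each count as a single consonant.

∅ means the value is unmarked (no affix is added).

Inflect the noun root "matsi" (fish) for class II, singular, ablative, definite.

ayamatsakh

Attach number singular a- → amatsi.
noun class = class II: zero marking, form stays amatsi.
Attach case ablative ay- → ayamatsi.
Attach definiteness definite -akh → ayamatsiakh.
Apply vowel deletion: ayamatsiakh → ayamatsakh.
Nasal assimilation: no change.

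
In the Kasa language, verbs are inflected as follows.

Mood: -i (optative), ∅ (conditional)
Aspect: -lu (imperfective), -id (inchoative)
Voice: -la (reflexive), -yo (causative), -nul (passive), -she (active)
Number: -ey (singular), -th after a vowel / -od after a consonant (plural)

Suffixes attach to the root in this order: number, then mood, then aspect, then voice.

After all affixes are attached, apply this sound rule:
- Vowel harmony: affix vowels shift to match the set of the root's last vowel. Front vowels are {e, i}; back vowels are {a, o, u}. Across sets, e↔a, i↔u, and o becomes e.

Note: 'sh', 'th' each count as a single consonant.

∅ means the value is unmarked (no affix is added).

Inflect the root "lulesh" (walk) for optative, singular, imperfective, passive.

lulesheyilinil

Attach number singular -ey → luleshey.
Attach mood optative -i → lulesheyi.
Attach aspect imperfective -lu → lulesheyilu.
Attach voice passive -nul → lulesheyilunul.
Apply vowel harmony: lulesheyilunul → lulesheyilinil.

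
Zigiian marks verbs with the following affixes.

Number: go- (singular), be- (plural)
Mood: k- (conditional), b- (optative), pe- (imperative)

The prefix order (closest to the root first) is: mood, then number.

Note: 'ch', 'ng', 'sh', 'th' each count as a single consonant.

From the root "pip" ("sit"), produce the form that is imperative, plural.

Attach mood imperative pe- → pepip.
Attach number plural be- → bepepip.

bepepip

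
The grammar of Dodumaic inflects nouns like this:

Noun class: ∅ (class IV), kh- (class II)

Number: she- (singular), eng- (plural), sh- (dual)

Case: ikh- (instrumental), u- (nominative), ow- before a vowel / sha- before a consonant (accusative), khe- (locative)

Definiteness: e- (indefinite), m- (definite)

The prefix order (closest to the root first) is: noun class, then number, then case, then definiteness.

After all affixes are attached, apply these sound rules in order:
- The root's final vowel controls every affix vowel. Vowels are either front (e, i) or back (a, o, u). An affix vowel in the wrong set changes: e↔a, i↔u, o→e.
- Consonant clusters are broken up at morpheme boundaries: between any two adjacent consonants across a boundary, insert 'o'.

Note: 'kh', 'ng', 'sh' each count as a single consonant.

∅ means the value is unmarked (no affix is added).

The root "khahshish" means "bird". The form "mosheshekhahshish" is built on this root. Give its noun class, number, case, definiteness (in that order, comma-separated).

class IV, singular, accusative, definite

Segment: m-sha-she-khahshish.
noun class: ∅ → class IV.
number: she- → singular.
case: ow/sha- → accusative.
definiteness: m- → definite.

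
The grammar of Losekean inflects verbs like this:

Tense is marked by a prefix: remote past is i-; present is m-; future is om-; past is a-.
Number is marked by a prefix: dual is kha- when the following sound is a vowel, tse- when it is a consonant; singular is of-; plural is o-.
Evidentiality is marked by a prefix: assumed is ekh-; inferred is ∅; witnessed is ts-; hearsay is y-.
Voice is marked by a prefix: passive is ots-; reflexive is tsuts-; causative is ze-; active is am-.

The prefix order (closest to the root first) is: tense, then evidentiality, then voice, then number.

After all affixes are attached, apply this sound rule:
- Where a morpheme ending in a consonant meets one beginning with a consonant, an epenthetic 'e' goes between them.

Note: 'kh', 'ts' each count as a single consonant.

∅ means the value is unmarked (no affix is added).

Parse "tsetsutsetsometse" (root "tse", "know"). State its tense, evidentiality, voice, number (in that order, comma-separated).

future, witnessed, reflexive, dual

Segment: tse-tsuts-ts-om-tse.
tense: om- → future.
evidentiality: ts- → witnessed.
voice: tsuts- → reflexive.
number: kha/tse- → dual.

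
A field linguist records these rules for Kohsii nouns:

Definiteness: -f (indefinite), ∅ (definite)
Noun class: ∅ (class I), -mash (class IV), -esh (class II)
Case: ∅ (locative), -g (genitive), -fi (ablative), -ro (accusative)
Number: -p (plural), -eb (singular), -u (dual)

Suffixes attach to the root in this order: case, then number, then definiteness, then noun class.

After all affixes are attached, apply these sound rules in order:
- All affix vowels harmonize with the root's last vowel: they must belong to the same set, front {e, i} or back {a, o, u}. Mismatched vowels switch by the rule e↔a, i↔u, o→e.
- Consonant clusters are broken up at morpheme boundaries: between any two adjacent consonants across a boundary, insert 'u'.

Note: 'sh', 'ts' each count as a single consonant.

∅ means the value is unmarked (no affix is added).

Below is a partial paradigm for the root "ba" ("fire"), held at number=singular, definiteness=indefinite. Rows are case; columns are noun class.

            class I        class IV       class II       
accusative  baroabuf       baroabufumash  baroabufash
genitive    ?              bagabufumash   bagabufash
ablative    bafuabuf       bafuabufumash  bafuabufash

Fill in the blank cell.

bagabuf

Attach case genitive -g → bag.
Attach number singular -eb → bageb.
Attach definiteness indefinite -f → bagebf.
noun class = class I: zero marking, form stays bagebf.
Apply vowel harmony: bagebf → bagabf.
Apply epenthesis: bagabf → bagabuf.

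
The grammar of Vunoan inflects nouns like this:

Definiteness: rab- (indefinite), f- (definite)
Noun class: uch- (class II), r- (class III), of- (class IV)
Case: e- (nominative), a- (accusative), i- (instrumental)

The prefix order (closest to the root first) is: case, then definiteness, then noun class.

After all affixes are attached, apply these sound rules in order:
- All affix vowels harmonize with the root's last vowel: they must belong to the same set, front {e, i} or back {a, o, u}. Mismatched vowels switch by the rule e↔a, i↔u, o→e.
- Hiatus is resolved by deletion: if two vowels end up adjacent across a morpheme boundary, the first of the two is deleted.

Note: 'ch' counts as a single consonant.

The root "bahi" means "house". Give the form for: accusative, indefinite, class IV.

efrebebahi

Attach case accusative a- → abahi.
Attach definiteness indefinite rab- → rababahi.
Attach noun class class IV of- → ofrababahi.
Apply vowel harmony: ofrababahi → efrebebahi.
Vowel deletion: no change.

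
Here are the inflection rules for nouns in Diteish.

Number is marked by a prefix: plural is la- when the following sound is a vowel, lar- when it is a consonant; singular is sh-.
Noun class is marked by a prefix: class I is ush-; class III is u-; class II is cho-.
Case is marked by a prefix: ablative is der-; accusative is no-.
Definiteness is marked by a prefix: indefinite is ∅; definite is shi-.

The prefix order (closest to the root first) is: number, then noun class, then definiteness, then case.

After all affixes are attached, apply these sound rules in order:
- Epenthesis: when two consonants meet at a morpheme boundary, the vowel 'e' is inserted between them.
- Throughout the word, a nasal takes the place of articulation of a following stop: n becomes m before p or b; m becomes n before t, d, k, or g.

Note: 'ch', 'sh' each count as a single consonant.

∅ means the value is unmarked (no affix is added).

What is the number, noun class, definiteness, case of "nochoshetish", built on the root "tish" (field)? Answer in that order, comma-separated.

Segment: no-cho-sh-tish.
number: sh- → singular.
noun class: cho- → class II.
definiteness: ∅ → indefinite.
case: no- → accusative.

singular, class II, indefinite, accusative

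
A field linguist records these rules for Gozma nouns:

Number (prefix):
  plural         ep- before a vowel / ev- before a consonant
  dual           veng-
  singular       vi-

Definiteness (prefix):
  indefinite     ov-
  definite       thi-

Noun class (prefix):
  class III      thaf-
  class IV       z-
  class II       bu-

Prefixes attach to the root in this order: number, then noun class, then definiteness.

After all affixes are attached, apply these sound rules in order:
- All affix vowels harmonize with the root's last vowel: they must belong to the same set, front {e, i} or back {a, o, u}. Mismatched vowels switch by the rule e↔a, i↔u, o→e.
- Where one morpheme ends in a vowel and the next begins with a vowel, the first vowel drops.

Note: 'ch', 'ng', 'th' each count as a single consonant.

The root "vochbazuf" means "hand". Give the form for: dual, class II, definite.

Attach number dual veng- → vengvochbazuf.
Attach noun class class II bu- → buvengvochbazuf.
Attach definiteness definite thi- → thibuvengvochbazuf.
Apply vowel harmony: thibuvengvochbazuf → thubuvangvochbazuf.
Vowel deletion: no change.

thubuvangvochbazuf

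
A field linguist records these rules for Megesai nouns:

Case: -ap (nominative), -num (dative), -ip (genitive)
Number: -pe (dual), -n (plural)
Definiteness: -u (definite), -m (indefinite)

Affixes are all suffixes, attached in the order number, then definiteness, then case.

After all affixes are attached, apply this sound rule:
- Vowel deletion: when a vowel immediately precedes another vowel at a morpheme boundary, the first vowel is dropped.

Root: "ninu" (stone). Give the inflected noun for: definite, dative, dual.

Attach number dual -pe → ninupe.
Attach definiteness definite -u → ninupeu.
Attach case dative -num → ninupeunum.
Apply vowel deletion: ninupeunum → ninupunum.

ninupunum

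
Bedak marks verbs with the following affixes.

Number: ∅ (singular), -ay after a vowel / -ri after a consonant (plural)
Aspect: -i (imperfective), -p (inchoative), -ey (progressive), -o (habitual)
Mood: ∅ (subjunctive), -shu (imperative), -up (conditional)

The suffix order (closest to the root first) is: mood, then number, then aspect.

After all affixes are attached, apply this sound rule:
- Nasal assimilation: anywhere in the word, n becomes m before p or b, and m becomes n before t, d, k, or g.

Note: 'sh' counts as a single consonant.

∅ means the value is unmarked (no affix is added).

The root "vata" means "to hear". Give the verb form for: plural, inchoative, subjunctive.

vataayp

mood = subjunctive: zero marking, form stays vata.
Attach number plural -ay (after vowel 'a') → vataay.
Attach aspect inchoative -p → vataayp.
Nasal assimilation: no change.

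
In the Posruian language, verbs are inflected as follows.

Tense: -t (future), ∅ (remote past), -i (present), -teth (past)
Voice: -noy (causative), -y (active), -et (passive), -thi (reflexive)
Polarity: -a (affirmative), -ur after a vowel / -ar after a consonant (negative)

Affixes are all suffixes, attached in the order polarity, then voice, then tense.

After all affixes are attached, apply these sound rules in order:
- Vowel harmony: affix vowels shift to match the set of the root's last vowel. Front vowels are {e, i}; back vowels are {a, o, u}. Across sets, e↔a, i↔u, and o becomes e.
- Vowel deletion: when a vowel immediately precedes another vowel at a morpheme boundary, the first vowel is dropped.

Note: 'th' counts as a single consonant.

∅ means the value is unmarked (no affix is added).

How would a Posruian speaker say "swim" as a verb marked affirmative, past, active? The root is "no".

Attach polarity affirmative -a → noa.
Attach voice active -y → noay.
Attach tense past -teth → noayteth.
Apply vowel harmony: noayteth → noaytath.
Apply vowel deletion: noaytath → naytath.

naytath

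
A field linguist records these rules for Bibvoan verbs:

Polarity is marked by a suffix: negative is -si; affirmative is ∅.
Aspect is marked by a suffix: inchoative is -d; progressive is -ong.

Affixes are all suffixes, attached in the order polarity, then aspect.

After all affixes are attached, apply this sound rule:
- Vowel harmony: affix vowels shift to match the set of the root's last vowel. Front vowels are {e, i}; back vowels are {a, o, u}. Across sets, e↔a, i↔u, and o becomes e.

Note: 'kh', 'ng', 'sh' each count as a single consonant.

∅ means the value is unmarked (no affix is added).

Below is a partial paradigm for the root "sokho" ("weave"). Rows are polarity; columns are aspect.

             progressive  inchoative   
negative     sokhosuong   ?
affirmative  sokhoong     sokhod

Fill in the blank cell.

Attach polarity negative -si → sokhosi.
Attach aspect inchoative -d → sokhosid.
Apply vowel harmony: sokhosid → sokhosud.

sokhosud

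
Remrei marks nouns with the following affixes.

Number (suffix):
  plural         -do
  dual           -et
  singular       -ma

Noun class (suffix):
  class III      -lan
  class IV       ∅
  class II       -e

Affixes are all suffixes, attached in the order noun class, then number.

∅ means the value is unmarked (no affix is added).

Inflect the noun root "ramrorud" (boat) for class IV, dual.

ramrorudet

noun class = class IV: zero marking, form stays ramrorud.
Attach number dual -et → ramrorudet.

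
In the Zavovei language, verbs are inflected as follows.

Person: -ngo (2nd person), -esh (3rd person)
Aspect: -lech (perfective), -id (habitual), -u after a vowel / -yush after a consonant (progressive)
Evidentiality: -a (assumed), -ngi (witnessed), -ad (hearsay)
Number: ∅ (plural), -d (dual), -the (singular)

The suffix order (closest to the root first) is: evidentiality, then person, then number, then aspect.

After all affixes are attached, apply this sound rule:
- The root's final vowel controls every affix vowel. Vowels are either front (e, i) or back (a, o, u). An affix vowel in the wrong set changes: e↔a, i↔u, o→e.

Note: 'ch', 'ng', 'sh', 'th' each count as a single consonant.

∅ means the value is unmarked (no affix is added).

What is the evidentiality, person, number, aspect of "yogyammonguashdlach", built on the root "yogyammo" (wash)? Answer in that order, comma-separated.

witnessed, 3rd person, dual, perfective

Segment: yogyammo-ngi-esh-d-lech.
evidentiality: -ngi → witnessed.
person: -esh → 3rd person.
number: -d → dual.
aspect: -lech → perfective.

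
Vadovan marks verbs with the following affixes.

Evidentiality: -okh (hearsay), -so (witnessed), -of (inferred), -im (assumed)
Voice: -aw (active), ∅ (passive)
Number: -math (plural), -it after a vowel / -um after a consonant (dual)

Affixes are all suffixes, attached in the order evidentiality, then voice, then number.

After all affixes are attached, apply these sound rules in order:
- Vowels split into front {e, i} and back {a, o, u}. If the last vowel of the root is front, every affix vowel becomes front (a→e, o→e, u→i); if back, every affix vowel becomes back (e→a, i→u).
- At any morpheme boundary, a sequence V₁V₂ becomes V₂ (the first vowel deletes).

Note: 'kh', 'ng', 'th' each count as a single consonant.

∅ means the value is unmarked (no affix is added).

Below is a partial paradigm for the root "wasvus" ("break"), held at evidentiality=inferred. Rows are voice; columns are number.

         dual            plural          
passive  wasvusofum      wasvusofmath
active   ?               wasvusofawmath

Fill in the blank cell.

Attach evidentiality inferred -of → wasvusof.
Attach voice active -aw → wasvusofaw.
Attach number dual -um (after consonant 'w') → wasvusofawum.
Vowel harmony: no change.
Vowel deletion: no change.

wasvusofawum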